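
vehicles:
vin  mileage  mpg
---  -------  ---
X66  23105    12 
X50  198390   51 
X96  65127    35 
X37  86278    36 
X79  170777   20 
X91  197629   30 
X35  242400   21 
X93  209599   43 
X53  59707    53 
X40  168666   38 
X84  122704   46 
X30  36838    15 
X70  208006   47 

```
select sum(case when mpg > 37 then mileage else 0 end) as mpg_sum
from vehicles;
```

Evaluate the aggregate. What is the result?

vin=X66: ✗
vin=X50: ✓ → 198390
vin=X96: ✗
vin=X37: ✗
vin=X79: ✗
vin=X91: ✗
vin=X35: ✗
vin=X93: ✓ → 209599
vin=X53: ✓ → 59707
vin=X40: ✓ → 168666
vin=X84: ✓ → 122704
vin=X30: ✗
vin=X70: ✓ → 208006
mpg_sum = 198390 + 209599 + 59707 + 168666 + 122704 + 208006 = 967072

967072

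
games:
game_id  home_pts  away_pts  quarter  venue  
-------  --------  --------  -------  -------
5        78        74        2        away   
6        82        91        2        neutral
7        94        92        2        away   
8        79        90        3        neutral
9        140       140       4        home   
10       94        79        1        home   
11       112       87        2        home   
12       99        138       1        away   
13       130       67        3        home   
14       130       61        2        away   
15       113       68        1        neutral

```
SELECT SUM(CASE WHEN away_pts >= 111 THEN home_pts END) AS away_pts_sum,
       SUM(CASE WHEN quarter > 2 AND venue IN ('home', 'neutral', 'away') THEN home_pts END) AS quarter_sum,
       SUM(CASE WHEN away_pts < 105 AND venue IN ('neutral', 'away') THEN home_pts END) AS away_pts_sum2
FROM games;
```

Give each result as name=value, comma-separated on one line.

[away_pts_sum: away_pts >= 111]
game_id=5: ✗
game_id=6: ✗
game_id=7: ✗
game_id=8: ✗
game_id=9: ✓ → 140
game_id=10: ✗
game_id=11: ✗
game_id=12: ✓ → 99
game_id=13: ✗
game_id=14: ✗
game_id=15: ✗
away_pts_sum = 140 + 99 = 239
—
[quarter_sum: quarter > 2 AND venue IN ('home', 'neutral', 'away')]
game_id=5: ✗
game_id=6: ✗
game_id=7: ✗
game_id=8: ✓ → 79
game_id=9: ✓ → 140
game_id=10: ✗
game_id=11: ✗
game_id=12: ✗
game_id=13: ✓ → 130
game_id=14: ✗
game_id=15: ✗
quarter_sum = 79 + 140 + 130 = 349
—
[away_pts_sum2: away_pts < 105 AND venue IN ('neutral', 'away')]
game_id=5: ✓ → 78
game_id=6: ✓ → 82
game_id=7: ✓ → 94
game_id=8: ✓ → 79
game_id=9: ✗
game_id=10: ✗
game_id=11: ✗
game_id=12: ✗
game_id=13: ✗
game_id=14: ✓ → 130
game_id=15: ✓ → 113
away_pts_sum2 = 78 + 82 + 94 + 79 + 130 + 113 = 576

away_pts_sum=239, quarter_sum=349, away_pts_sum2=576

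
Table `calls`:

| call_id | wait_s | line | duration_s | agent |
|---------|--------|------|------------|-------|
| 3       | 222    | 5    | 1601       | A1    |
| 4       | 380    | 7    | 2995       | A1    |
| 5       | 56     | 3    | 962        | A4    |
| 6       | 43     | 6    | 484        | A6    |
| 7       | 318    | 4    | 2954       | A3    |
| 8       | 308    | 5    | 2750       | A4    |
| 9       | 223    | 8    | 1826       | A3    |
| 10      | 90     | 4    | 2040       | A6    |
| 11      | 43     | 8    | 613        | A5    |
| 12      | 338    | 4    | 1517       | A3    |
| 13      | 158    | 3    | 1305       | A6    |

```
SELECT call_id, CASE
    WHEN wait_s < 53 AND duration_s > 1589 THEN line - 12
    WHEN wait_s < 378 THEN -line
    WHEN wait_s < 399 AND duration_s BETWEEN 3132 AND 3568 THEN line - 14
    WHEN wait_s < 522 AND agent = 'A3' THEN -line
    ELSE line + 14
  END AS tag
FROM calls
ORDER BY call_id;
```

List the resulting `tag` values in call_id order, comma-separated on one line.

-5, 21, -3, -6, -4, -5, -8, -4, -8, -4, -3

call_id=3: wait_s < 378 → -5
call_id=4: ELSE → 21
call_id=5: wait_s < 378 → -3
call_id=6: wait_s < 378 → -6
call_id=7: wait_s < 378 → -4
call_id=8: wait_s < 378 → -5
call_id=9: wait_s < 378 → -8
call_id=10: wait_s < 378 → -4
call_id=11: wait_s < 378 → -8
call_id=12: wait_s < 378 → -4
call_id=13: wait_s < 378 → -3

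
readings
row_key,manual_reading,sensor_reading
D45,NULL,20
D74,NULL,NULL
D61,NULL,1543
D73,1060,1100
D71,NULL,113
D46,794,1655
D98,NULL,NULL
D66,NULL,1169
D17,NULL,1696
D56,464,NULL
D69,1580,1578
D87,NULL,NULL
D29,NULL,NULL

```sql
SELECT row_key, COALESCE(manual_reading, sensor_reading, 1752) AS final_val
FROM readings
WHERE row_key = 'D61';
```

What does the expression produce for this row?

row_key = D61: manual_reading=NULL, sensor_reading=1543.
manual_reading=NULL, sensor_reading=1543 → 1543

1543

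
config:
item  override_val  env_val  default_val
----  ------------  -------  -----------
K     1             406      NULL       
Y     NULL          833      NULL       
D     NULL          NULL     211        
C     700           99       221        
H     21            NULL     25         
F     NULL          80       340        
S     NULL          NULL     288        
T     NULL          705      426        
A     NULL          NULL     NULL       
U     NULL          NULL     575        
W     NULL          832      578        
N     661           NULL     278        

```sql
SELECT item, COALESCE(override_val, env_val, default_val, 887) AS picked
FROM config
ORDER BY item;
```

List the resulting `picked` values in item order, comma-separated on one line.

item=A: override_val=NULL, env_val=NULL, default_val=NULL, → literal 887 → 887
item=C: override_val=700 → 700
item=D: override_val=NULL, env_val=NULL, default_val=211 → 211
item=F: override_val=NULL, env_val=80 → 80
item=H: override_val=21 → 21
item=K: override_val=1 → 1
item=N: override_val=661 → 661
item=S: override_val=NULL, env_val=NULL, default_val=288 → 288
item=T: override_val=NULL, env_val=705 → 705
item=U: override_val=NULL, env_val=NULL, default_val=575 → 575
item=W: override_val=NULL, env_val=832 → 832
item=Y: override_val=NULL, env_val=833 → 833

887, 700, 211, 80, 21, 1, 661, 288, 705, 575, 832, 833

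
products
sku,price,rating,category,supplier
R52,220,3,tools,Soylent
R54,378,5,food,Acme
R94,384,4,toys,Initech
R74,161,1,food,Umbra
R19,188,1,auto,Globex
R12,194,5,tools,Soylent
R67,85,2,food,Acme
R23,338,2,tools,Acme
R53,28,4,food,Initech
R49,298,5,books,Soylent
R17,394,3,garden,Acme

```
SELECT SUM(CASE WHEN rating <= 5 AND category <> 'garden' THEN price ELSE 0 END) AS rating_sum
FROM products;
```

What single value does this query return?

2274

sku=R52: ✓ → 220
sku=R54: ✓ → 378
sku=R94: ✓ → 384
sku=R74: ✓ → 161
sku=R19: ✓ → 188
sku=R12: ✓ → 194
sku=R67: ✓ → 85
sku=R23: ✓ → 338
sku=R53: ✓ → 28
sku=R49: ✓ → 298
sku=R17: ✗
rating_sum = 220 + 378 + 384 + 161 + 188 + 194 + 85 + 338 + 28 + 298 = 2274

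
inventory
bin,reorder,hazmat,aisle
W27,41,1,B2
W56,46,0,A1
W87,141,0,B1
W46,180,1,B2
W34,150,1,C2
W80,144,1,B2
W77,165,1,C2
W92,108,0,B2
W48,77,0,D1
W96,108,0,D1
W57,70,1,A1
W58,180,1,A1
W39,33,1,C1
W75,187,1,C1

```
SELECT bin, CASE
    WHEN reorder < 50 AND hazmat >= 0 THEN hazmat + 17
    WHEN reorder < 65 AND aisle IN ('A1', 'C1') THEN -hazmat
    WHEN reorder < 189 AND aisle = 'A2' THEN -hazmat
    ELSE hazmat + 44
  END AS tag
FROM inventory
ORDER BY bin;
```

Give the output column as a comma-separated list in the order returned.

bin=W27: reorder < 50 AND hazmat >= 0 → 18
bin=W34: ELSE → 45
bin=W39: reorder < 50 AND hazmat >= 0 → 18
bin=W46: ELSE → 45
bin=W48: ELSE → 44
bin=W56: reorder < 50 AND hazmat >= 0 → 17
bin=W57: ELSE → 45
bin=W58: ELSE → 45
bin=W75: ELSE → 45
bin=W77: ELSE → 45
bin=W80: ELSE → 45
bin=W87: ELSE → 44
bin=W92: ELSE → 44
bin=W96: ELSE → 44

18, 45, 18, 45, 44, 17, 45, 45, 45, 45, 45, 44, 44, 44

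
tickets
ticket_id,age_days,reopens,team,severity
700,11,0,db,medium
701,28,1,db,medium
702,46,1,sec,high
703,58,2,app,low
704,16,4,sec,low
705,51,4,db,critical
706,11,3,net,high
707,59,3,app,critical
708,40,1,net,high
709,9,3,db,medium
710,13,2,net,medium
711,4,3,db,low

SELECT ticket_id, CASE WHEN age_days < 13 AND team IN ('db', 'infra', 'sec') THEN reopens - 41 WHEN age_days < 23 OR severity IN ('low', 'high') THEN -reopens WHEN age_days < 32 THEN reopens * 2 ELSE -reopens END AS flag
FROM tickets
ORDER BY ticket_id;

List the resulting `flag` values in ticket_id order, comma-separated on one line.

ticket_id=700: age_days < 13 AND team IN ('db', 'infra', 'sec') → -41
ticket_id=701: age_days < 32 → 2
ticket_id=702: age_days < 23 OR severity IN ('low', 'high') → -1
ticket_id=703: age_days < 23 OR severity IN ('low', 'high') → -2
ticket_id=704: age_days < 23 OR severity IN ('low', 'high') → -4
ticket_id=705: ELSE → -4
ticket_id=706: age_days < 23 OR severity IN ('low', 'high') → -3
ticket_id=707: ELSE → -3
ticket_id=708: age_days < 23 OR severity IN ('low', 'high') → -1
ticket_id=709: age_days < 13 AND team IN ('db', 'infra', 'sec') → -38
ticket_id=710: age_days < 23 OR severity IN ('low', 'high') → -2
ticket_id=711: age_days < 13 AND team IN ('db', 'infra', 'sec') → -38

-41, 2, -1, -2, -4, -4, -3, -3, -1, -38, -2, -38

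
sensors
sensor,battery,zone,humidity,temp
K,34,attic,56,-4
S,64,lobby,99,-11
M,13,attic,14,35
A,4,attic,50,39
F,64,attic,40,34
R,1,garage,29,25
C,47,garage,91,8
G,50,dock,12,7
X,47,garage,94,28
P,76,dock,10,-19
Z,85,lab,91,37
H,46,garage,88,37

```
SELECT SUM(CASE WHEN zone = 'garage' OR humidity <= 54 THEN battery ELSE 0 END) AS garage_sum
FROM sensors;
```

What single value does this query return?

348

sensor=K: ✗
sensor=S: ✗
sensor=M: ✓ → 13
sensor=A: ✓ → 4
sensor=F: ✓ → 64
sensor=R: ✓ → 1
sensor=C: ✓ → 47
sensor=G: ✓ → 50
sensor=X: ✓ → 47
sensor=P: ✓ → 76
sensor=Z: ✗
sensor=H: ✓ → 46
garage_sum = 13 + 4 + 64 + 1 + 47 + 50 + 47 + 76 + 46 = 348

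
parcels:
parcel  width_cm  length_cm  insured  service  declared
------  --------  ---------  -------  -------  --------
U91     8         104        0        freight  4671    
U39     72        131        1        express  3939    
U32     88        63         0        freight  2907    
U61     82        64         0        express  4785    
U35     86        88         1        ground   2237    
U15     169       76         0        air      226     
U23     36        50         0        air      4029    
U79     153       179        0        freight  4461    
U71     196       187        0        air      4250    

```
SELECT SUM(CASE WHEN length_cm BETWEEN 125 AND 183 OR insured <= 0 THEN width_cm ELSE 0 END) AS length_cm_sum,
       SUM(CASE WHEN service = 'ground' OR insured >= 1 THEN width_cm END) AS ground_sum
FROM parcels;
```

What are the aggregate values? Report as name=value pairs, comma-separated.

[length_cm_sum: length_cm BETWEEN 125 AND 183 OR insured <= 0]
parcel=U91: ✓ → 8
parcel=U39: ✓ → 72
parcel=U32: ✓ → 88
parcel=U61: ✓ → 82
parcel=U35: ✗
parcel=U15: ✓ → 169
parcel=U23: ✓ → 36
parcel=U79: ✓ → 153
parcel=U71: ✓ → 196
length_cm_sum = 8 + 72 + 88 + 82 + 169 + 36 + 153 + 196 = 804
—
[ground_sum: service = 'ground' OR insured >= 1]
parcel=U91: ✗
parcel=U39: ✓ → 72
parcel=U32: ✗
parcel=U61: ✗
parcel=U35: ✓ → 86
parcel=U15: ✗
parcel=U23: ✗
parcel=U79: ✗
parcel=U71: ✗
ground_sum = 72 + 86 = 158

length_cm_sum=804, ground_sum=158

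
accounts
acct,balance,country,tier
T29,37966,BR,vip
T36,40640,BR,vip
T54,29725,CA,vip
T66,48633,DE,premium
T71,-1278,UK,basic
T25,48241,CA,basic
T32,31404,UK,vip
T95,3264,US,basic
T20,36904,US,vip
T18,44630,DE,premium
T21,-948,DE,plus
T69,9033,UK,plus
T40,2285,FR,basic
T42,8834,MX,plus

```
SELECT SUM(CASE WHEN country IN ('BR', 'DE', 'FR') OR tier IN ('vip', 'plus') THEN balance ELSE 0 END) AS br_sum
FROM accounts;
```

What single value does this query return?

acct=T29: ✓ → 37966
acct=T36: ✓ → 40640
acct=T54: ✓ → 29725
acct=T66: ✓ → 48633
acct=T71: ✗
acct=T25: ✗
acct=T32: ✓ → 31404
acct=T95: ✗
acct=T20: ✓ → 36904
acct=T18: ✓ → 44630
acct=T21: ✓ → -948
acct=T69: ✓ → 9033
acct=T40: ✓ → 2285
acct=T42: ✓ → 8834
br_sum = 37966 + 40640 + 29725 + 48633 + 31404 + 36904 + 44630 + -948 + 9033 + 2285 + 8834 = 289106

289106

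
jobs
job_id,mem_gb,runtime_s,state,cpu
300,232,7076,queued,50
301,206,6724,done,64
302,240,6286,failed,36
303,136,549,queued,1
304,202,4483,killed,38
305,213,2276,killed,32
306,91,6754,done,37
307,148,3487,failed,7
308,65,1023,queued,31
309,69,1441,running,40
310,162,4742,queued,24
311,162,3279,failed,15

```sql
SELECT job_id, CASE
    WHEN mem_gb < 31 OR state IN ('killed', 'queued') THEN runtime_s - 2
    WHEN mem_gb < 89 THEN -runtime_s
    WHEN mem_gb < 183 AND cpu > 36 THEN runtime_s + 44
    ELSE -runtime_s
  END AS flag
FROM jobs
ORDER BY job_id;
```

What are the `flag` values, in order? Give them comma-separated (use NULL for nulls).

job_id=300: mem_gb < 31 OR state IN ('killed', 'queued') → 7074
job_id=301: ELSE → -6724
job_id=302: ELSE → -6286
job_id=303: mem_gb < 31 OR state IN ('killed', 'queued') → 547
job_id=304: mem_gb < 31 OR state IN ('killed', 'queued') → 4481
job_id=305: mem_gb < 31 OR state IN ('killed', 'queued') → 2274
job_id=306: mem_gb < 183 AND cpu > 36 → 6798
job_id=307: ELSE → -3487
job_id=308: mem_gb < 31 OR state IN ('killed', 'queued') → 1021
job_id=309: mem_gb < 89 → -1441
job_id=310: mem_gb < 31 OR state IN ('killed', 'queued') → 4740
job_id=311: ELSE → -3279

7074, -6724, -6286, 547, 4481, 2274, 6798, -3487, 1021, -1441, 4740, -3279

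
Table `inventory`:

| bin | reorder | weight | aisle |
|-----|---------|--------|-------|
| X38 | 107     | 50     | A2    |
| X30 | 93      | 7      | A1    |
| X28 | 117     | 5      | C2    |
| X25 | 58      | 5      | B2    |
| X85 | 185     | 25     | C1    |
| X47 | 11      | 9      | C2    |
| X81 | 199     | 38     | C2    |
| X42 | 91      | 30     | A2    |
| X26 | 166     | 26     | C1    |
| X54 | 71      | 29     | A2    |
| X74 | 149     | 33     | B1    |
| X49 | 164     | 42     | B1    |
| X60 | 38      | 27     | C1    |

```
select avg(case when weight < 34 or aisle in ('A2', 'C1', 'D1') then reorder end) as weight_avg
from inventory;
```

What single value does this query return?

98.7272727273

bin=X38: ✓ → 107
bin=X30: ✓ → 93
bin=X28: ✓ → 117
bin=X25: ✓ → 58
bin=X85: ✓ → 185
bin=X47: ✓ → 11
bin=X81: ✗
bin=X42: ✓ → 91
bin=X26: ✓ → 166
bin=X54: ✓ → 71
bin=X74: ✓ → 149
bin=X49: ✗
bin=X60: ✓ → 38
weight_avg = (107 + 93 + 117 + 58 + 185 + 11 + 91 + 166 + 71 + 149 + 38) / 11 = 98.7272727273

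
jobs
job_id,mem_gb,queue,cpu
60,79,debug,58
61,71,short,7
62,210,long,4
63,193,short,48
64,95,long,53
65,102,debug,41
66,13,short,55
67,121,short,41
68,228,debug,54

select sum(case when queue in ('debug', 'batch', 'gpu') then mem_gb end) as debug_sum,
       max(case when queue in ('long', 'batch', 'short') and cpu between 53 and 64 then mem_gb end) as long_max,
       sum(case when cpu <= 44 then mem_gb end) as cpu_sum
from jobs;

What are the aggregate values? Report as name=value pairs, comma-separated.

debug_sum=409, long_max=95, cpu_sum=504

[debug_sum: queue in ('debug', 'batch', 'gpu')]
job_id=60: ✓ → 79
job_id=61: ✗
job_id=62: ✗
job_id=63: ✗
job_id=64: ✗
job_id=65: ✓ → 102
job_id=66: ✗
job_id=67: ✗
job_id=68: ✓ → 228
debug_sum = 79 + 102 + 228 = 409
—
[long_max: queue in ('long', 'batch', 'short') and cpu between 53 and 64]
job_id=60: ✗
job_id=61: ✗
job_id=62: ✗
job_id=63: ✗
job_id=64: ✓ → 95
job_id=65: ✗
job_id=66: ✓ → 13
job_id=67: ✗
job_id=68: ✗
long_max = MAX(95, 13) = 95
—
[cpu_sum: cpu <= 44]
job_id=60: ✗
job_id=61: ✓ → 71
job_id=62: ✓ → 210
job_id=63: ✗
job_id=64: ✗
job_id=65: ✓ → 102
job_id=66: ✗
job_id=67: ✓ → 121
job_id=68: ✗
cpu_sum = 71 + 210 + 102 + 121 = 504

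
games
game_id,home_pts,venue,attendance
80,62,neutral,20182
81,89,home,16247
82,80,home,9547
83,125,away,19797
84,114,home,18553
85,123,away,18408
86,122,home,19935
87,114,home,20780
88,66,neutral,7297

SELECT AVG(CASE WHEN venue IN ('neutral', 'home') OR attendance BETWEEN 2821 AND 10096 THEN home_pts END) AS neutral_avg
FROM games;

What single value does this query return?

92.4285714286

game_id=80: ✓ → 62
game_id=81: ✓ → 89
game_id=82: ✓ → 80
game_id=83: ✗
game_id=84: ✓ → 114
game_id=85: ✗
game_id=86: ✓ → 122
game_id=87: ✓ → 114
game_id=88: ✓ → 66
neutral_avg = (62 + 89 + 80 + 114 + 122 + 114 + 66) / 7 = 92.4285714286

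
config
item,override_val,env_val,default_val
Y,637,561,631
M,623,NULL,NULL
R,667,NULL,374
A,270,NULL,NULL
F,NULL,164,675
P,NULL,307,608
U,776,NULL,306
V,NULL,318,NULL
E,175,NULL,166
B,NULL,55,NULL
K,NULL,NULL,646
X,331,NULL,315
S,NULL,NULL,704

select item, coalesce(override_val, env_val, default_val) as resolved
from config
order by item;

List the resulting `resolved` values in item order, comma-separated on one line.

item=A: override_val=270 → 270
item=B: override_val=NULL, env_val=55 → 55
item=E: override_val=175 → 175
item=F: override_val=NULL, env_val=164 → 164
item=K: override_val=NULL, env_val=NULL, default_val=646 → 646
item=M: override_val=623 → 623
item=P: override_val=NULL, env_val=307 → 307
item=R: override_val=667 → 667
item=S: override_val=NULL, env_val=NULL, default_val=704 → 704
item=U: override_val=776 → 776
item=V: override_val=NULL, env_val=318 → 318
item=X: override_val=331 → 331
item=Y: override_val=637 → 637

270, 55, 175, 164, 646, 623, 307, 667, 704, 776, 318, 331, 637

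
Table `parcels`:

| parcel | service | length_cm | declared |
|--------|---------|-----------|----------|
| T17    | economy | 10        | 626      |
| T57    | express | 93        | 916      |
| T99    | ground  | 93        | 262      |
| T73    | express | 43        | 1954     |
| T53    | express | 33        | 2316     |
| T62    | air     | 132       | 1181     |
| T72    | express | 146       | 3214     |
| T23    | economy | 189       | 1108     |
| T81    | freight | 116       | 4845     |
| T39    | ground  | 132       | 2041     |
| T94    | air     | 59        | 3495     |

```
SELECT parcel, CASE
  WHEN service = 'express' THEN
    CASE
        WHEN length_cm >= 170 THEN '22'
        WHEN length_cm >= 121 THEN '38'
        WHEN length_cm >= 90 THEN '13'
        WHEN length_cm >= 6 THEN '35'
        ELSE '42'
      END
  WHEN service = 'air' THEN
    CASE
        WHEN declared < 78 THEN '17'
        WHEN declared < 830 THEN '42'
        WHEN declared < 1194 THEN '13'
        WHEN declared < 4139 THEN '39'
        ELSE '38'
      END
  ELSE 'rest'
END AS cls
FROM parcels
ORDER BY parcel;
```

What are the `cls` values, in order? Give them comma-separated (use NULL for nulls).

parcel=T17: service='economy' → outer ELSE → rest
parcel=T23: service='economy' → outer ELSE → rest
parcel=T39: service='ground' → outer ELSE → rest
parcel=T53: service='express' → inner[length_cm >= 6] → 35
parcel=T57: service='express' → inner[length_cm >= 90] → 13
parcel=T62: service='air' → inner[declared < 1194] → 13
parcel=T72: service='express' → inner[length_cm >= 121] → 38
parcel=T73: service='express' → inner[length_cm >= 6] → 35
parcel=T81: service='freight' → outer ELSE → rest
parcel=T94: service='air' → inner[declared < 4139] → 39
parcel=T99: service='ground' → outer ELSE → rest

rest, rest, rest, 35, 13, 13, 38, 35, rest, 39, rest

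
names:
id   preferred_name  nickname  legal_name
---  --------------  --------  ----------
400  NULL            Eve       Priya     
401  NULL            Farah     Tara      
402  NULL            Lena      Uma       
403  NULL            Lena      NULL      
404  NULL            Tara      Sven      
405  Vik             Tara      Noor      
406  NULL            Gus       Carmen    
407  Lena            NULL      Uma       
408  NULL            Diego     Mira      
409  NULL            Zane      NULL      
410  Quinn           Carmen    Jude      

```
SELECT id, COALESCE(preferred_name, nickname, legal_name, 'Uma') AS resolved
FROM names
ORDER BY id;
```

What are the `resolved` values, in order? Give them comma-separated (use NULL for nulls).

id=400: preferred_name=NULL, nickname=Eve → Eve
id=401: preferred_name=NULL, nickname=Farah → Farah
id=402: preferred_name=NULL, nickname=Lena → Lena
id=403: preferred_name=NULL, nickname=Lena → Lena
id=404: preferred_name=NULL, nickname=Tara → Tara
id=405: preferred_name=Vik → Vik
id=406: preferred_name=NULL, nickname=Gus → Gus
id=407: preferred_name=Lena → Lena
id=408: preferred_name=NULL, nickname=Diego → Diego
id=409: preferred_name=NULL, nickname=Zane → Zane
id=410: preferred_name=Quinn → Quinn

Eve, Farah, Lena, Lena, Tara, Vik, Gus, Lena, Diego, Zane, Quinn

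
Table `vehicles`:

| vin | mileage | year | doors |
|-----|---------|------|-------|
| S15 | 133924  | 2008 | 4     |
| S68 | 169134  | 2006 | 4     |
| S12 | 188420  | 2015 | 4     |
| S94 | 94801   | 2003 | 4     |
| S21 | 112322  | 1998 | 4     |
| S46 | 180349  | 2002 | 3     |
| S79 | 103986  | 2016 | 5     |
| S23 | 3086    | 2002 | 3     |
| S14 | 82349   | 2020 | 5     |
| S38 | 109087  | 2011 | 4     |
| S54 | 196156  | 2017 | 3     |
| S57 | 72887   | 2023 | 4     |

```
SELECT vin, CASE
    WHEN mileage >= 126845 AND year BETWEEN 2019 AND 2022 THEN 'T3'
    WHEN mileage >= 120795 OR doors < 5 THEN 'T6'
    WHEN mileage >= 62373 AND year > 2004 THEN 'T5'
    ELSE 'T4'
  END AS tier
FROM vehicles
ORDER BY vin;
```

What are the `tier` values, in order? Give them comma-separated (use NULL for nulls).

vin=S12: mileage >= 120795 OR doors < 5 → T6
vin=S14: mileage >= 62373 AND year > 2004 → T5
vin=S15: mileage >= 120795 OR doors < 5 → T6
vin=S21: mileage >= 120795 OR doors < 5 → T6
vin=S23: mileage >= 120795 OR doors < 5 → T6
vin=S38: mileage >= 120795 OR doors < 5 → T6
vin=S46: mileage >= 120795 OR doors < 5 → T6
vin=S54: mileage >= 120795 OR doors < 5 → T6
vin=S57: mileage >= 120795 OR doors < 5 → T6
vin=S68: mileage >= 120795 OR doors < 5 → T6
vin=S79: mileage >= 62373 AND year > 2004 → T5
vin=S94: mileage >= 120795 OR doors < 5 → T6

T6, T5, T6, T6, T6, T6, T6, T6, T6, T6, T5, T6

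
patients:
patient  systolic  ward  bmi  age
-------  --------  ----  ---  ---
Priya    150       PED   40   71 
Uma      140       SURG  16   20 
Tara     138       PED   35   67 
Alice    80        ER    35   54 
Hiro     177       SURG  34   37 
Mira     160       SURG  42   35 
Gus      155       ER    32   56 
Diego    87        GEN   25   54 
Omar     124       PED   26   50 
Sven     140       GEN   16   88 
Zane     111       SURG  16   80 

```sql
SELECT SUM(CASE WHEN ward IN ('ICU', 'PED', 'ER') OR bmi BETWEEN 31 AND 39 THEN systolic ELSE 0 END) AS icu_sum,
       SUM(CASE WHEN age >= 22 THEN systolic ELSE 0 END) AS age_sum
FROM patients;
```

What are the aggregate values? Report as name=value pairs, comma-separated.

icu_sum=824, age_sum=1322

[icu_sum: ward IN ('ICU', 'PED', 'ER') OR bmi BETWEEN 31 AND 39]
patient=Priya: ✓ → 150
patient=Uma: ✗
patient=Tara: ✓ → 138
patient=Alice: ✓ → 80
patient=Hiro: ✓ → 177
patient=Mira: ✗
patient=Gus: ✓ → 155
patient=Diego: ✗
patient=Omar: ✓ → 124
patient=Sven: ✗
patient=Zane: ✗
icu_sum = 150 + 138 + 80 + 177 + 155 + 124 = 824
—
[age_sum: age >= 22]
patient=Priya: ✓ → 150
patient=Uma: ✗
patient=Tara: ✓ → 138
patient=Alice: ✓ → 80
patient=Hiro: ✓ → 177
patient=Mira: ✓ → 160
patient=Gus: ✓ → 155
patient=Diego: ✓ → 87
patient=Omar: ✓ → 124
patient=Sven: ✓ → 140
patient=Zane: ✓ → 111
age_sum = 150 + 138 + 80 + 177 + 160 + 155 + 87 + 124 + 140 + 111 = 1322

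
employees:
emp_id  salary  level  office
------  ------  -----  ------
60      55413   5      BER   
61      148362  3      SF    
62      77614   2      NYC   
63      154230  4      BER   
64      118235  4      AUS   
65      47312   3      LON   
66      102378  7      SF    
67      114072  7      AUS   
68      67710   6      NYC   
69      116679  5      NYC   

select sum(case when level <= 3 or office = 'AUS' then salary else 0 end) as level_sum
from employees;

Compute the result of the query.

505595

emp_id=60: ✗
emp_id=61: ✓ → 148362
emp_id=62: ✓ → 77614
emp_id=63: ✗
emp_id=64: ✓ → 118235
emp_id=65: ✓ → 47312
emp_id=66: ✗
emp_id=67: ✓ → 114072
emp_id=68: ✗
emp_id=69: ✗
level_sum = 148362 + 77614 + 118235 + 47312 + 114072 = 505595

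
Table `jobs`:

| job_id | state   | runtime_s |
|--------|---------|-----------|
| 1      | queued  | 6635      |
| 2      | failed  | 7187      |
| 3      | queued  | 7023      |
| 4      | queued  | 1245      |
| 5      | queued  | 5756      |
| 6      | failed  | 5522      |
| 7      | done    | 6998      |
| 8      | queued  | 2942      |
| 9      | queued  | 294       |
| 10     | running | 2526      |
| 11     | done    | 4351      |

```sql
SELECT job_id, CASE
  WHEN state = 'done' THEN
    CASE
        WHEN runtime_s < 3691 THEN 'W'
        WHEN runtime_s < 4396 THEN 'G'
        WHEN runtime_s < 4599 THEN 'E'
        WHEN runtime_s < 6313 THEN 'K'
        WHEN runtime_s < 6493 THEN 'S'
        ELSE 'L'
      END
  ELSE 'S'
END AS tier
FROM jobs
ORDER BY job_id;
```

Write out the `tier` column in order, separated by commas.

S, S, S, S, S, S, L, S, S, S, G

job_id=1: state='queued' → outer ELSE → S
job_id=2: state='failed' → outer ELSE → S
job_id=3: state='queued' → outer ELSE → S
job_id=4: state='queued' → outer ELSE → S
job_id=5: state='queued' → outer ELSE → S
job_id=6: state='failed' → outer ELSE → S
job_id=7: state='done' → inner[ELSE] → L
job_id=8: state='queued' → outer ELSE → S
job_id=9: state='queued' → outer ELSE → S
job_id=10: state='running' → outer ELSE → S
job_id=11: state='done' → inner[runtime_s < 4396] → G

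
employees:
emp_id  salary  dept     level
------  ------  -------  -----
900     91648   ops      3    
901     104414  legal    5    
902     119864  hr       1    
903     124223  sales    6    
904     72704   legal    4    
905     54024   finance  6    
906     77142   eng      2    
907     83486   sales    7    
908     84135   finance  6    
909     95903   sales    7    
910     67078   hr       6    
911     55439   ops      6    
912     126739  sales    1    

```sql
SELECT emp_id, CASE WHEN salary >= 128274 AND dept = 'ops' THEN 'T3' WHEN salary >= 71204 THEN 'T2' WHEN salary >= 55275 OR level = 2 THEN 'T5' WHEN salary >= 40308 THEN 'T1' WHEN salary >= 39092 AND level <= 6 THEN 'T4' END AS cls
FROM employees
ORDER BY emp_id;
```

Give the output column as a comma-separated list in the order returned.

T2, T2, T2, T2, T2, T1, T2, T2, T2, T2, T5, T5, T2

emp_id=900: salary >= 71204 → T2
emp_id=901: salary >= 71204 → T2
emp_id=902: salary >= 71204 → T2
emp_id=903: salary >= 71204 → T2
emp_id=904: salary >= 71204 → T2
emp_id=905: salary >= 40308 → T1
emp_id=906: salary >= 71204 → T2
emp_id=907: salary >= 71204 → T2
emp_id=908: salary >= 71204 → T2
emp_id=909: salary >= 71204 → T2
emp_id=910: salary >= 55275 OR level = 2 → T5
emp_id=911: salary >= 55275 OR level = 2 → T5
emp_id=912: salary >= 71204 → T2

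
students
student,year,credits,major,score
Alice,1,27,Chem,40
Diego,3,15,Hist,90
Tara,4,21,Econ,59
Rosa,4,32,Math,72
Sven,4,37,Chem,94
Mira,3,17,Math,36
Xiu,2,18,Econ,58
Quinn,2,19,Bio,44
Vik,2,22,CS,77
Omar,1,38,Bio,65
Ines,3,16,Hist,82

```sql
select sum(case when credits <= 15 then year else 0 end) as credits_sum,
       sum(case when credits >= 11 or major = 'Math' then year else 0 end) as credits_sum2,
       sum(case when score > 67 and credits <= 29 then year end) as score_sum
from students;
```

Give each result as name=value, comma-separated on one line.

[credits_sum: credits <= 15]
student=Alice: ✗
student=Diego: ✓ → 3
student=Tara: ✗
student=Rosa: ✗
student=Sven: ✗
student=Mira: ✗
student=Xiu: ✗
student=Quinn: ✗
student=Vik: ✗
student=Omar: ✗
student=Ines: ✗
credits_sum = 3
—
[credits_sum2: credits >= 11 or major = 'Math']
student=Alice: ✓ → 1
student=Diego: ✓ → 3
student=Tara: ✓ → 4
student=Rosa: ✓ → 4
student=Sven: ✓ → 4
student=Mira: ✓ → 3
student=Xiu: ✓ → 2
student=Quinn: ✓ → 2
student=Vik: ✓ → 2
student=Omar: ✓ → 1
student=Ines: ✓ → 3
credits_sum2 = 1 + 3 + 4 + 4 + 4 + 3 + 2 + 2 + 2 + 1 + 3 = 29
—
[score_sum: score > 67 and credits <= 29]
student=Alice: ✗
student=Diego: ✓ → 3
student=Tara: ✗
student=Rosa: ✗
student=Sven: ✗
student=Mira: ✗
student=Xiu: ✗
student=Quinn: ✗
student=Vik: ✓ → 2
student=Omar: ✗
student=Ines: ✓ → 3
score_sum = 3 + 2 + 3 = 8

credits_sum=3, credits_sum2=29, score_sum=8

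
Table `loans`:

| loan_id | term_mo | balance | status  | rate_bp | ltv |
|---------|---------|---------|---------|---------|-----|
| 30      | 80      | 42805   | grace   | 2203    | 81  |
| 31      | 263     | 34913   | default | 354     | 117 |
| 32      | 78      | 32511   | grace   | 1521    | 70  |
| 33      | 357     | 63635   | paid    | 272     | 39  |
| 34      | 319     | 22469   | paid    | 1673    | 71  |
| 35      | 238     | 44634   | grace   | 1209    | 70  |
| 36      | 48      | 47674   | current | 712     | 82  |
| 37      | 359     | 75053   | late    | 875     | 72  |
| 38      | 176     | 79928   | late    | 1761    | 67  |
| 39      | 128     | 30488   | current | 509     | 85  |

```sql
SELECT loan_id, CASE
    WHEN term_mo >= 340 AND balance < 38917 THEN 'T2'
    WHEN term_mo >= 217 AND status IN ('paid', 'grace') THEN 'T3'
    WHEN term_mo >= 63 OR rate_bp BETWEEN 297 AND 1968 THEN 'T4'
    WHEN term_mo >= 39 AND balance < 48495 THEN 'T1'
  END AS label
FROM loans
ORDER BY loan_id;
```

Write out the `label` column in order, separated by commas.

loan_id=30: term_mo >= 63 OR rate_bp BETWEEN 297 AND 1968 → T4
loan_id=31: term_mo >= 63 OR rate_bp BETWEEN 297 AND 1968 → T4
loan_id=32: term_mo >= 63 OR rate_bp BETWEEN 297 AND 1968 → T4
loan_id=33: term_mo >= 217 AND status IN ('paid', 'grace') → T3
loan_id=34: term_mo >= 217 AND status IN ('paid', 'grace') → T3
loan_id=35: term_mo >= 217 AND status IN ('paid', 'grace') → T3
loan_id=36: term_mo >= 63 OR rate_bp BETWEEN 297 AND 1968 → T4
loan_id=37: term_mo >= 63 OR rate_bp BETWEEN 297 AND 1968 → T4
loan_id=38: term_mo >= 63 OR rate_bp BETWEEN 297 AND 1968 → T4
loan_id=39: term_mo >= 63 OR rate_bp BETWEEN 297 AND 1968 → T4

T4, T4, T4, T3, T3, T3, T4, T4, T4, T4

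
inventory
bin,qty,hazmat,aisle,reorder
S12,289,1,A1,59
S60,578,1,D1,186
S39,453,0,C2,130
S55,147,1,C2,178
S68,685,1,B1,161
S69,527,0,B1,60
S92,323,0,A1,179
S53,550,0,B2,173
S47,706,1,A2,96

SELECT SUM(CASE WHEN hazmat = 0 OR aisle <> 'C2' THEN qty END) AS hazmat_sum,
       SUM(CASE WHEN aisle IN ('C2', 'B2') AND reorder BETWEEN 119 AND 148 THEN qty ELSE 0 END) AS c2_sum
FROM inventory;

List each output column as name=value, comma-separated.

[hazmat_sum: hazmat = 0 OR aisle <> 'C2']
bin=S12: ✓ → 289
bin=S60: ✓ → 578
bin=S39: ✓ → 453
bin=S55: ✗
bin=S68: ✓ → 685
bin=S69: ✓ → 527
bin=S92: ✓ → 323
bin=S53: ✓ → 550
bin=S47: ✓ → 706
hazmat_sum = 289 + 578 + 453 + 685 + 527 + 323 + 550 + 706 = 4111
—
[c2_sum: aisle IN ('C2', 'B2') AND reorder BETWEEN 119 AND 148]
bin=S12: ✗
bin=S60: ✗
bin=S39: ✓ → 453
bin=S55: ✗
bin=S68: ✗
bin=S69: ✗
bin=S92: ✗
bin=S53: ✗
bin=S47: ✗
c2_sum = 453

hazmat_sum=4111, c2_sum=453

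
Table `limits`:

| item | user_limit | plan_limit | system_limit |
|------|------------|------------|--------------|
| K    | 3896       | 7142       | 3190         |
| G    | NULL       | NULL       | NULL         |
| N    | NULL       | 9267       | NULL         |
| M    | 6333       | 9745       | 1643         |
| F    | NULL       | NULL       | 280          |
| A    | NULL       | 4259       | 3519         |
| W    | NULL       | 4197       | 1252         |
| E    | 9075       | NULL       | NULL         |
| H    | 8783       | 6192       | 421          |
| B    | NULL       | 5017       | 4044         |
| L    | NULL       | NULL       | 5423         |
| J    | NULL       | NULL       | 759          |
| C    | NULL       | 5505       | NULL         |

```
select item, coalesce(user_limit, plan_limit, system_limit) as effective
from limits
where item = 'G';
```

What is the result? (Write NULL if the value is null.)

item = G: user_limit=NULL, plan_limit=NULL, system_limit=NULL.
user_limit=NULL, plan_limit=NULL, system_limit=NULL (all NULL) → NULL

NULL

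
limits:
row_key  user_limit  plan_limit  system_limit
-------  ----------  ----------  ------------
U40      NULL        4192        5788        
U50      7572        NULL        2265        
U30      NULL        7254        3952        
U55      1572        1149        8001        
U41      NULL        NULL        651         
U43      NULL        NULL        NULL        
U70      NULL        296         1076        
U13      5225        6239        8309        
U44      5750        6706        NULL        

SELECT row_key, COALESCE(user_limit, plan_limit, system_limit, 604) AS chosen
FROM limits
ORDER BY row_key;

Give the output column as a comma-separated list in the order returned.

5225, 7254, 4192, 651, 604, 5750, 7572, 1572, 296

row_key=U13: user_limit=5225 → 5225
row_key=U30: user_limit=NULL, plan_limit=7254 → 7254
row_key=U40: user_limit=NULL, plan_limit=4192 → 4192
row_key=U41: user_limit=NULL, plan_limit=NULL, system_limit=651 → 651
row_key=U43: user_limit=NULL, plan_limit=NULL, system_limit=NULL, → literal 604 → 604
row_key=U44: user_limit=5750 → 5750
row_key=U50: user_limit=7572 → 7572
row_key=U55: user_limit=1572 → 1572
row_key=U70: user_limit=NULL, plan_limit=296 → 296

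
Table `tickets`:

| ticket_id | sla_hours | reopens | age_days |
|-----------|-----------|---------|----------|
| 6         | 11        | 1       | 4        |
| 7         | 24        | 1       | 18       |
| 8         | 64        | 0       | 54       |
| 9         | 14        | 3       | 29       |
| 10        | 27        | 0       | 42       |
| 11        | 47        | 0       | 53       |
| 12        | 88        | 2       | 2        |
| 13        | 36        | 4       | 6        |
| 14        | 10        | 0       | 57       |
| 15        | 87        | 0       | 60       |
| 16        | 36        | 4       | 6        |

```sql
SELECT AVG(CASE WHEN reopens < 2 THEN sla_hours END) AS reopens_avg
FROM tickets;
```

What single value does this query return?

ticket_id=6: ✓ → 11
ticket_id=7: ✓ → 24
ticket_id=8: ✓ → 64
ticket_id=9: ✗
ticket_id=10: ✓ → 27
ticket_id=11: ✓ → 47
ticket_id=12: ✗
ticket_id=13: ✗
ticket_id=14: ✓ → 10
ticket_id=15: ✓ → 87
ticket_id=16: ✗
reopens_avg = (11 + 24 + 64 + 27 + 47 + 10 + 87) / 7 = 38.5714285714

38.5714285714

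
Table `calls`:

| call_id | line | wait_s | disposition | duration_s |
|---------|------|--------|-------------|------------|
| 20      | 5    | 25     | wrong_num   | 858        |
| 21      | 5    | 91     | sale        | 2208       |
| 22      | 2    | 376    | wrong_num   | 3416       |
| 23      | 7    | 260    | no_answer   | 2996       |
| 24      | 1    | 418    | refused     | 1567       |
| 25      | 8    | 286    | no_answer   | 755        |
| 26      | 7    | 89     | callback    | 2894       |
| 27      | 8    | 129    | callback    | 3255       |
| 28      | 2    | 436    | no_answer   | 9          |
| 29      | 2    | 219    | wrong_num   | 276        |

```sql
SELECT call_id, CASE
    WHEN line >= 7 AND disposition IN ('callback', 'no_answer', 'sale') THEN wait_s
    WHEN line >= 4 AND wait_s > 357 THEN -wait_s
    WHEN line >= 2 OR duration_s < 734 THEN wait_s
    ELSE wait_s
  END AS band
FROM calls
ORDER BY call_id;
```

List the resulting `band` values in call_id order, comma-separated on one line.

25, 91, 376, 260, 418, 286, 89, 129, 436, 219

call_id=20: line >= 2 OR duration_s < 734 → 25
call_id=21: line >= 2 OR duration_s < 734 → 91
call_id=22: line >= 2 OR duration_s < 734 → 376
call_id=23: line >= 7 AND disposition IN ('callback', 'no_answer', 'sale') → 260
call_id=24: ELSE → 418
call_id=25: line >= 7 AND disposition IN ('callback', 'no_answer', 'sale') → 286
call_id=26: line >= 7 AND disposition IN ('callback', 'no_answer', 'sale') → 89
call_id=27: line >= 7 AND disposition IN ('callback', 'no_answer', 'sale') → 129
call_id=28: line >= 2 OR duration_s < 734 → 436
call_id=29: line >= 2 OR duration_s < 734 → 219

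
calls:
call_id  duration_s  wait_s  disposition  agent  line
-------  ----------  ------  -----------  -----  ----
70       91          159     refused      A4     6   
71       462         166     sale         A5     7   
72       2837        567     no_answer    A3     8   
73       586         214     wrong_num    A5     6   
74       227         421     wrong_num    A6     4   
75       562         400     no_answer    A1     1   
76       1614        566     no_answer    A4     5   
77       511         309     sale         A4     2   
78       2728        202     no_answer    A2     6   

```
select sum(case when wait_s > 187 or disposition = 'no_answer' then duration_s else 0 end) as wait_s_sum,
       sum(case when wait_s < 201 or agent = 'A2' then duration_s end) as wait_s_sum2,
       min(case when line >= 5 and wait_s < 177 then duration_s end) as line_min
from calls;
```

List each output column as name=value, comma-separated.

wait_s_sum=9065, wait_s_sum2=3281, line_min=91

[wait_s_sum: wait_s > 187 or disposition = 'no_answer']
call_id=70: ✗
call_id=71: ✗
call_id=72: ✓ → 2837
call_id=73: ✓ → 586
call_id=74: ✓ → 227
call_id=75: ✓ → 562
call_id=76: ✓ → 1614
call_id=77: ✓ → 511
call_id=78: ✓ → 2728
wait_s_sum = 2837 + 586 + 227 + 562 + 1614 + 511 + 2728 = 9065
—
[wait_s_sum2: wait_s < 201 or agent = 'A2']
call_id=70: ✓ → 91
call_id=71: ✓ → 462
call_id=72: ✗
call_id=73: ✗
call_id=74: ✗
call_id=75: ✗
call_id=76: ✗
call_id=77: ✗
call_id=78: ✓ → 2728
wait_s_sum2 = 91 + 462 + 2728 = 3281
—
[line_min: line >= 5 and wait_s < 177]
call_id=70: ✓ → 91
call_id=71: ✓ → 462
call_id=72: ✗
call_id=73: ✗
call_id=74: ✗
call_id=75: ✗
call_id=76: ✗
call_id=77: ✗
call_id=78: ✗
line_min = MIN(91, 462) = 91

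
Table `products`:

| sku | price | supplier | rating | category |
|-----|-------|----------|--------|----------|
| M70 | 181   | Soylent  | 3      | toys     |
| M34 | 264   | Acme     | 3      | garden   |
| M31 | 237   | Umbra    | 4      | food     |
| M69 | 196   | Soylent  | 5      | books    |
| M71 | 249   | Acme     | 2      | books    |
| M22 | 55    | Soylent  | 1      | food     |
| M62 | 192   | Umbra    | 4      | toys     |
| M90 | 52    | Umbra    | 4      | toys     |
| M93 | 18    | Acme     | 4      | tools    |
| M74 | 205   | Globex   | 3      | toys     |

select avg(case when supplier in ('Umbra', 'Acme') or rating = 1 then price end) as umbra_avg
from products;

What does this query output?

152.4285714286

sku=M70: ✗
sku=M34: ✓ → 264
sku=M31: ✓ → 237
sku=M69: ✗
sku=M71: ✓ → 249
sku=M22: ✓ → 55
sku=M62: ✓ → 192
sku=M90: ✓ → 52
sku=M93: ✓ → 18
sku=M74: ✗
umbra_avg = (264 + 237 + 249 + 55 + 192 + 52 + 18) / 7 = 152.4285714286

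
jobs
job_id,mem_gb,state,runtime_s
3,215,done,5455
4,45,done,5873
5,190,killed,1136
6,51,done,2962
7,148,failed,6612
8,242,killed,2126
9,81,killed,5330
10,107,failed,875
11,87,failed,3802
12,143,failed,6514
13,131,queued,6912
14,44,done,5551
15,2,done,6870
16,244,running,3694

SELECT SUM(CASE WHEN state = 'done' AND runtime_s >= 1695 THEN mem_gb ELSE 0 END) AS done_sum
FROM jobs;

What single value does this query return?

job_id=3: ✓ → 215
job_id=4: ✓ → 45
job_id=5: ✗
job_id=6: ✓ → 51
job_id=7: ✗
job_id=8: ✗
job_id=9: ✗
job_id=10: ✗
job_id=11: ✗
job_id=12: ✗
job_id=13: ✗
job_id=14: ✓ → 44
job_id=15: ✓ → 2
job_id=16: ✗
done_sum = 215 + 45 + 51 + 44 + 2 = 357

357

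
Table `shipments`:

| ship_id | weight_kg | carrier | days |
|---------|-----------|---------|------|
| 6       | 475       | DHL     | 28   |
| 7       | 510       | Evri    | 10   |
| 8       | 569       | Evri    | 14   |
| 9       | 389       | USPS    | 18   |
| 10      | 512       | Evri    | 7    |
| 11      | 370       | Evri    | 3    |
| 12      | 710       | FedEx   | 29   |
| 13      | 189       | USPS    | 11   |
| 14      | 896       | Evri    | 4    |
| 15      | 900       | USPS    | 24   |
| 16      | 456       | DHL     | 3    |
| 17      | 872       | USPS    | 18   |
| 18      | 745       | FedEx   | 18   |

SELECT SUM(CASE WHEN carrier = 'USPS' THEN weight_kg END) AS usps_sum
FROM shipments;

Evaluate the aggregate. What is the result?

2350

ship_id=6: ✗
ship_id=7: ✗
ship_id=8: ✗
ship_id=9: ✓ → 389
ship_id=10: ✗
ship_id=11: ✗
ship_id=12: ✗
ship_id=13: ✓ → 189
ship_id=14: ✗
ship_id=15: ✓ → 900
ship_id=16: ✗
ship_id=17: ✓ → 872
ship_id=18: ✗
usps_sum = 389 + 189 + 900 + 872 = 2350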